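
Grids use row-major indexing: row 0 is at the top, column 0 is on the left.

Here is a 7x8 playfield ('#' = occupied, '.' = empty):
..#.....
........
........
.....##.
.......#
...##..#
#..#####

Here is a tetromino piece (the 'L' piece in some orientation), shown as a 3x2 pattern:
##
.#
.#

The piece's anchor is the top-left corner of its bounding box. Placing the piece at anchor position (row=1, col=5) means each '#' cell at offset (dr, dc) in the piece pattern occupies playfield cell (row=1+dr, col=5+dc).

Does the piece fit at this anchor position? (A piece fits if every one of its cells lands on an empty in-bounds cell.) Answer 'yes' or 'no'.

Answer: no

Derivation:
Check each piece cell at anchor (1, 5):
  offset (0,0) -> (1,5): empty -> OK
  offset (0,1) -> (1,6): empty -> OK
  offset (1,1) -> (2,6): empty -> OK
  offset (2,1) -> (3,6): occupied ('#') -> FAIL
All cells valid: no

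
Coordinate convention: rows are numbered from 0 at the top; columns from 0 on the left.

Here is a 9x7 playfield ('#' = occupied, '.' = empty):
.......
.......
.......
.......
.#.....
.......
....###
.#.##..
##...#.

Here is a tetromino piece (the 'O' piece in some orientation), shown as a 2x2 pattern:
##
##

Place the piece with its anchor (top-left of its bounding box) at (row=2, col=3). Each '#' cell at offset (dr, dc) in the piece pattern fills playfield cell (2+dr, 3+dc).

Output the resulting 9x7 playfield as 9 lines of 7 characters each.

Answer: .......
.......
...##..
...##..
.#.....
.......
....###
.#.##..
##...#.

Derivation:
Fill (2+0,3+0) = (2,3)
Fill (2+0,3+1) = (2,4)
Fill (2+1,3+0) = (3,3)
Fill (2+1,3+1) = (3,4)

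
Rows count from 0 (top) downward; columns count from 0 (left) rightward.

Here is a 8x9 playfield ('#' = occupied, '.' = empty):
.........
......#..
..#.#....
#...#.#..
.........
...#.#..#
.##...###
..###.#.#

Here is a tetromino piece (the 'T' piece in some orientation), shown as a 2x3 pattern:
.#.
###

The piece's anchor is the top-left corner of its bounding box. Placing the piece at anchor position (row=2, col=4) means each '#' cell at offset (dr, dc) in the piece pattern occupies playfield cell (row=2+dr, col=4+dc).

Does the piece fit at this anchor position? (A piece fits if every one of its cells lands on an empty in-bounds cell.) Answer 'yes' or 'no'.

Answer: no

Derivation:
Check each piece cell at anchor (2, 4):
  offset (0,1) -> (2,5): empty -> OK
  offset (1,0) -> (3,4): occupied ('#') -> FAIL
  offset (1,1) -> (3,5): empty -> OK
  offset (1,2) -> (3,6): occupied ('#') -> FAIL
All cells valid: no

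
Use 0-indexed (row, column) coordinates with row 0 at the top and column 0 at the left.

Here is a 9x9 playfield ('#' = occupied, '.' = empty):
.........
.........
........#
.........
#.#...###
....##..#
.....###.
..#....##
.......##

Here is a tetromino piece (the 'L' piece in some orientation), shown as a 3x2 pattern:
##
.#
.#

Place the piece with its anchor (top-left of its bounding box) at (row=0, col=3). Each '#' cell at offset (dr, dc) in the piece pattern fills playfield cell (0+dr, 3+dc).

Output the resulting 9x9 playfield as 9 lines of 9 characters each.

Answer: ...##....
....#....
....#...#
.........
#.#...###
....##..#
.....###.
..#....##
.......##

Derivation:
Fill (0+0,3+0) = (0,3)
Fill (0+0,3+1) = (0,4)
Fill (0+1,3+1) = (1,4)
Fill (0+2,3+1) = (2,4)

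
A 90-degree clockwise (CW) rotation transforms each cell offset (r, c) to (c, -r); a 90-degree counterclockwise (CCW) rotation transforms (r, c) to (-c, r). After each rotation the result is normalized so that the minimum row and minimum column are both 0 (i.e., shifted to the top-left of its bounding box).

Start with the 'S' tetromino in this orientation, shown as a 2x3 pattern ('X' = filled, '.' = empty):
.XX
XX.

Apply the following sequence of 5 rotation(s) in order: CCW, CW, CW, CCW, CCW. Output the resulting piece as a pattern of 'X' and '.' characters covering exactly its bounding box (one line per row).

Answer: X.
XX
.X

Derivation:
Start:
.XX
XX.
After rotation 1 (CCW):
X.
XX
.X
After rotation 2 (CW):
.XX
XX.
After rotation 3 (CW):
X.
XX
.X
After rotation 4 (CCW):
.XX
XX.
After rotation 5 (CCW):
X.
XX
.X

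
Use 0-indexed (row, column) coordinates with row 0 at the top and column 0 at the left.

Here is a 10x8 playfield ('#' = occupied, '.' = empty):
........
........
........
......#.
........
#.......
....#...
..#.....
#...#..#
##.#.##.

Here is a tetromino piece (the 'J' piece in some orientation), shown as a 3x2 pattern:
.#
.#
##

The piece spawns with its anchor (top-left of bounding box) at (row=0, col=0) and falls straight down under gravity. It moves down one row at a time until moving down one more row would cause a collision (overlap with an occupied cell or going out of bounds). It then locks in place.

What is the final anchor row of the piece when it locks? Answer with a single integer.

Spawn at (row=0, col=0). Try each row:
  row 0: fits
  row 1: fits
  row 2: fits
  row 3: blocked -> lock at row 2

Answer: 2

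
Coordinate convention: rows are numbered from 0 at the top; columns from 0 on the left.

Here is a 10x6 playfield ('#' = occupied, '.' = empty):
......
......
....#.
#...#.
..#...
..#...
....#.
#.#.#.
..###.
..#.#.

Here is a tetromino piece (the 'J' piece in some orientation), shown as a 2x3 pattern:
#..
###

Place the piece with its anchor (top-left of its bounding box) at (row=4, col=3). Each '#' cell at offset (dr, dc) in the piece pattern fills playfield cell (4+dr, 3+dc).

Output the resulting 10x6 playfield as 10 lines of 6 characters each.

Answer: ......
......
....#.
#...#.
..##..
..####
....#.
#.#.#.
..###.
..#.#.

Derivation:
Fill (4+0,3+0) = (4,3)
Fill (4+1,3+0) = (5,3)
Fill (4+1,3+1) = (5,4)
Fill (4+1,3+2) = (5,5)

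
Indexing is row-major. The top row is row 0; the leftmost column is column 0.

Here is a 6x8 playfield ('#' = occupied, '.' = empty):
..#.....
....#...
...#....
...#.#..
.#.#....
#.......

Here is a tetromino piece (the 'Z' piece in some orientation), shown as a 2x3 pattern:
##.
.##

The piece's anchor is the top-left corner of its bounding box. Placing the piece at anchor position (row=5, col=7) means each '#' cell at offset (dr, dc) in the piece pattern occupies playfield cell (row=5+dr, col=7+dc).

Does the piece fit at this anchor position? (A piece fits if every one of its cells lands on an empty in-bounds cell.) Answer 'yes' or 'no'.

Answer: no

Derivation:
Check each piece cell at anchor (5, 7):
  offset (0,0) -> (5,7): empty -> OK
  offset (0,1) -> (5,8): out of bounds -> FAIL
  offset (1,1) -> (6,8): out of bounds -> FAIL
  offset (1,2) -> (6,9): out of bounds -> FAIL
All cells valid: no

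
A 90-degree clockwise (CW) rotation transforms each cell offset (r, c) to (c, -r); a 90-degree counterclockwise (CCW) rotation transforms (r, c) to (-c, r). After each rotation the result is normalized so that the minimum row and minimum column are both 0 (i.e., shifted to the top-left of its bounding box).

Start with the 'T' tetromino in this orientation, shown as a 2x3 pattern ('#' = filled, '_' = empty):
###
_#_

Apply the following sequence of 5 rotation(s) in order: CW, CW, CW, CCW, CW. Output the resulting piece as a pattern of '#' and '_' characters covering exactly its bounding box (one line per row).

Answer: #_
##
#_

Derivation:
Start:
###
_#_
After rotation 1 (CW):
_#
##
_#
After rotation 2 (CW):
_#_
###
After rotation 3 (CW):
#_
##
#_
After rotation 4 (CCW):
_#_
###
After rotation 5 (CW):
#_
##
#_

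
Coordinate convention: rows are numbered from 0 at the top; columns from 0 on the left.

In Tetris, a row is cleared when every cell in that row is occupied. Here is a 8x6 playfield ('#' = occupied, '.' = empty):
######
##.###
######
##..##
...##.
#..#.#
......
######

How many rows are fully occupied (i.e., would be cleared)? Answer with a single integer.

Check each row:
  row 0: 0 empty cells -> FULL (clear)
  row 1: 1 empty cell -> not full
  row 2: 0 empty cells -> FULL (clear)
  row 3: 2 empty cells -> not full
  row 4: 4 empty cells -> not full
  row 5: 3 empty cells -> not full
  row 6: 6 empty cells -> not full
  row 7: 0 empty cells -> FULL (clear)
Total rows cleared: 3

Answer: 3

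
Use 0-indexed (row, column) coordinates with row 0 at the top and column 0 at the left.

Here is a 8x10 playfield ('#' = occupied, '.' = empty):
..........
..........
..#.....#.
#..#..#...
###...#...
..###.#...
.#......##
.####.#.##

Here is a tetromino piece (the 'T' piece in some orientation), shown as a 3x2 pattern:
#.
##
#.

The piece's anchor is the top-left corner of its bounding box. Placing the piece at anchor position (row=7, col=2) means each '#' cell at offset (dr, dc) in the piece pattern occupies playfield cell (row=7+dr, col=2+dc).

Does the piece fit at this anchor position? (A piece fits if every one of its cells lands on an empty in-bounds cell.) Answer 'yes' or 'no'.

Check each piece cell at anchor (7, 2):
  offset (0,0) -> (7,2): occupied ('#') -> FAIL
  offset (1,0) -> (8,2): out of bounds -> FAIL
  offset (1,1) -> (8,3): out of bounds -> FAIL
  offset (2,0) -> (9,2): out of bounds -> FAIL
All cells valid: no

Answer: no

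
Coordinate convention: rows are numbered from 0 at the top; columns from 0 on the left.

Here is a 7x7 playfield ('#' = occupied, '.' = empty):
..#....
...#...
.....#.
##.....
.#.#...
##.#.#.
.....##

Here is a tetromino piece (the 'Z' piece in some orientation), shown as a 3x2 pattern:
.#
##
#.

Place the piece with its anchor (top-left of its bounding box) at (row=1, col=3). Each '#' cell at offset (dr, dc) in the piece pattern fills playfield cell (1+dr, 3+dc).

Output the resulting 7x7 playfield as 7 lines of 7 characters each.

Fill (1+0,3+1) = (1,4)
Fill (1+1,3+0) = (2,3)
Fill (1+1,3+1) = (2,4)
Fill (1+2,3+0) = (3,3)

Answer: ..#....
...##..
...###.
##.#...
.#.#...
##.#.#.
.....##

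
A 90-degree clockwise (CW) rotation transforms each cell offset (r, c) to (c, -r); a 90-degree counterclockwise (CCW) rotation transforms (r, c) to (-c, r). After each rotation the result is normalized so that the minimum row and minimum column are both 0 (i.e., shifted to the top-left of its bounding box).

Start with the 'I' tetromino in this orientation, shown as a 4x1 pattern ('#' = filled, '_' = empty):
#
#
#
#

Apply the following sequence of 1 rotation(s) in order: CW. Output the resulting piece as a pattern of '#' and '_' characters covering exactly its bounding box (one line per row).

Answer: ####

Derivation:
Start:
#
#
#
#
After rotation 1 (CW):
####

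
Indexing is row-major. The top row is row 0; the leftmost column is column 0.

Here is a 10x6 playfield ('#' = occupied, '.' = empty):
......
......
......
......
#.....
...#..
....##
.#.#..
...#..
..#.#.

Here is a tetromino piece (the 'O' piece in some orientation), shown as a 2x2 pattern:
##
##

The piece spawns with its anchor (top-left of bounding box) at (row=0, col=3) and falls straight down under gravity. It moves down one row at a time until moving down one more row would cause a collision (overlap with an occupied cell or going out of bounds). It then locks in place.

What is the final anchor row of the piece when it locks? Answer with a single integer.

Spawn at (row=0, col=3). Try each row:
  row 0: fits
  row 1: fits
  row 2: fits
  row 3: fits
  row 4: blocked -> lock at row 3

Answer: 3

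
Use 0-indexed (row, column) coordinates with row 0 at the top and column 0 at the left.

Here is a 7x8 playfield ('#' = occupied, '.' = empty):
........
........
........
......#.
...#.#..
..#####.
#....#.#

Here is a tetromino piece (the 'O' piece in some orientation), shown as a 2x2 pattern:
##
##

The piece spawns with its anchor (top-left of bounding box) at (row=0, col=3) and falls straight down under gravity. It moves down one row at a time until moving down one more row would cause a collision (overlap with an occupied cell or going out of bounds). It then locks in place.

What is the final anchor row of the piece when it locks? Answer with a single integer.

Answer: 2

Derivation:
Spawn at (row=0, col=3). Try each row:
  row 0: fits
  row 1: fits
  row 2: fits
  row 3: blocked -> lock at row 2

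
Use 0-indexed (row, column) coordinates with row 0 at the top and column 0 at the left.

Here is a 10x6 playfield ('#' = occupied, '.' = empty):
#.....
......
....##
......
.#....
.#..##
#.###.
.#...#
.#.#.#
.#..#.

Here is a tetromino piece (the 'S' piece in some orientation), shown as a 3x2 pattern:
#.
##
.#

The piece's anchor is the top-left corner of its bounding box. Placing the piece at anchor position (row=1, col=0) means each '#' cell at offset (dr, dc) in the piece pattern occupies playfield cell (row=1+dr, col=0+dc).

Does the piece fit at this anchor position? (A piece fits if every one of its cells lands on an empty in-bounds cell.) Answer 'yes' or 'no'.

Check each piece cell at anchor (1, 0):
  offset (0,0) -> (1,0): empty -> OK
  offset (1,0) -> (2,0): empty -> OK
  offset (1,1) -> (2,1): empty -> OK
  offset (2,1) -> (3,1): empty -> OK
All cells valid: yes

Answer: yes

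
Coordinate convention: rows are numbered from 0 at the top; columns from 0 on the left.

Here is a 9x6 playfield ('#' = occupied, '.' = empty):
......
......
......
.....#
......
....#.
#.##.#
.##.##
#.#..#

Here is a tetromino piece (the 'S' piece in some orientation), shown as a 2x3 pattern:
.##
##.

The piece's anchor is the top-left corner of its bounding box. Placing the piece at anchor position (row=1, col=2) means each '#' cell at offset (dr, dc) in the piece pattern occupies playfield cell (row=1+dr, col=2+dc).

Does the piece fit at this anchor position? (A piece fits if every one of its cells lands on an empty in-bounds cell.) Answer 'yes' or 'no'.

Answer: yes

Derivation:
Check each piece cell at anchor (1, 2):
  offset (0,1) -> (1,3): empty -> OK
  offset (0,2) -> (1,4): empty -> OK
  offset (1,0) -> (2,2): empty -> OK
  offset (1,1) -> (2,3): empty -> OK
All cells valid: yes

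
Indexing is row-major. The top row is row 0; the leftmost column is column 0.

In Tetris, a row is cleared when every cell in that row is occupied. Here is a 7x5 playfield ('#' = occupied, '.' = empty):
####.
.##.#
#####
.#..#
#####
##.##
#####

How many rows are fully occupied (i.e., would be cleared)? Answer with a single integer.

Check each row:
  row 0: 1 empty cell -> not full
  row 1: 2 empty cells -> not full
  row 2: 0 empty cells -> FULL (clear)
  row 3: 3 empty cells -> not full
  row 4: 0 empty cells -> FULL (clear)
  row 5: 1 empty cell -> not full
  row 6: 0 empty cells -> FULL (clear)
Total rows cleared: 3

Answer: 3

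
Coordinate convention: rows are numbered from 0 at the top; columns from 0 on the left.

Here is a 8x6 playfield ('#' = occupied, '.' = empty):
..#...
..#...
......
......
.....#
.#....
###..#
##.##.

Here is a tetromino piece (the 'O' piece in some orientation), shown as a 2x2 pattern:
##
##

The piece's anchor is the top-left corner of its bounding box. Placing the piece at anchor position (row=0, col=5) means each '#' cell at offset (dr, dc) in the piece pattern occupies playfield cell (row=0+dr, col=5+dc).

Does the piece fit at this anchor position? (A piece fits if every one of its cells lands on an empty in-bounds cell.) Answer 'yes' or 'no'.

Answer: no

Derivation:
Check each piece cell at anchor (0, 5):
  offset (0,0) -> (0,5): empty -> OK
  offset (0,1) -> (0,6): out of bounds -> FAIL
  offset (1,0) -> (1,5): empty -> OK
  offset (1,1) -> (1,6): out of bounds -> FAIL
All cells valid: no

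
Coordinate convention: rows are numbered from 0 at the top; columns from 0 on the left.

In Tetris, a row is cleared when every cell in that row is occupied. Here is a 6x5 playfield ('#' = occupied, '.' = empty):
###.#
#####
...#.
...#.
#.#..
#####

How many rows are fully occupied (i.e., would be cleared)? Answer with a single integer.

Check each row:
  row 0: 1 empty cell -> not full
  row 1: 0 empty cells -> FULL (clear)
  row 2: 4 empty cells -> not full
  row 3: 4 empty cells -> not full
  row 4: 3 empty cells -> not full
  row 5: 0 empty cells -> FULL (clear)
Total rows cleared: 2

Answer: 2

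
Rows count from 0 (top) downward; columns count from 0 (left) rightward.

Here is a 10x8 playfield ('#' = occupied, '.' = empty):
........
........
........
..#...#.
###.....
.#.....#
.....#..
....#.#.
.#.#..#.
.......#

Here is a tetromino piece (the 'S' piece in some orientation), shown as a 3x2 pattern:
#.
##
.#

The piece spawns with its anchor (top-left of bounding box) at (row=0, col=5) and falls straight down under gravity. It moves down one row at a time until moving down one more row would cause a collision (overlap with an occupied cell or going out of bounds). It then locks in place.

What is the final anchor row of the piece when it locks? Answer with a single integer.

Spawn at (row=0, col=5). Try each row:
  row 0: fits
  row 1: blocked -> lock at row 0

Answer: 0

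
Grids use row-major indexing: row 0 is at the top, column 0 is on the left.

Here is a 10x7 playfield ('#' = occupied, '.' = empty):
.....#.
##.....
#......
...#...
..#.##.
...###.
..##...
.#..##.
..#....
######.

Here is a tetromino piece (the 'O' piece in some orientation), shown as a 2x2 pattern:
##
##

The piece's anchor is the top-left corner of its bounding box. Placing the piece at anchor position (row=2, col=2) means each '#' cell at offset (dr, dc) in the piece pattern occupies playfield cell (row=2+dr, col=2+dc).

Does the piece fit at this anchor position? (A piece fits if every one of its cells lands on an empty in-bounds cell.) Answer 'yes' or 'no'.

Answer: no

Derivation:
Check each piece cell at anchor (2, 2):
  offset (0,0) -> (2,2): empty -> OK
  offset (0,1) -> (2,3): empty -> OK
  offset (1,0) -> (3,2): empty -> OK
  offset (1,1) -> (3,3): occupied ('#') -> FAIL
All cells valid: no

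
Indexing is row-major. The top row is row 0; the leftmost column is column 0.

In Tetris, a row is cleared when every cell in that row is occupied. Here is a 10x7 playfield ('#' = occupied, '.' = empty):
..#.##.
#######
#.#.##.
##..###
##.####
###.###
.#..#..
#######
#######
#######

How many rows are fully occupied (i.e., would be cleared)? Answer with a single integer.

Answer: 4

Derivation:
Check each row:
  row 0: 4 empty cells -> not full
  row 1: 0 empty cells -> FULL (clear)
  row 2: 3 empty cells -> not full
  row 3: 2 empty cells -> not full
  row 4: 1 empty cell -> not full
  row 5: 1 empty cell -> not full
  row 6: 5 empty cells -> not full
  row 7: 0 empty cells -> FULL (clear)
  row 8: 0 empty cells -> FULL (clear)
  row 9: 0 empty cells -> FULL (clear)
Total rows cleared: 4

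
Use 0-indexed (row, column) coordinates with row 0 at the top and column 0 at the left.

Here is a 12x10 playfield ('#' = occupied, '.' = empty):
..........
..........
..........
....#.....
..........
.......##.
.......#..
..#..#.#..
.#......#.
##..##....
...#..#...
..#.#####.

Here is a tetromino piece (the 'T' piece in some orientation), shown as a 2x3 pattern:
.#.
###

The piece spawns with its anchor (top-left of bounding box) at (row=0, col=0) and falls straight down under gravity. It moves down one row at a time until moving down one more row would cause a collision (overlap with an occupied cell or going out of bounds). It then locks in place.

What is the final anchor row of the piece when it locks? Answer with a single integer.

Answer: 5

Derivation:
Spawn at (row=0, col=0). Try each row:
  row 0: fits
  row 1: fits
  row 2: fits
  row 3: fits
  row 4: fits
  row 5: fits
  row 6: blocked -> lock at row 5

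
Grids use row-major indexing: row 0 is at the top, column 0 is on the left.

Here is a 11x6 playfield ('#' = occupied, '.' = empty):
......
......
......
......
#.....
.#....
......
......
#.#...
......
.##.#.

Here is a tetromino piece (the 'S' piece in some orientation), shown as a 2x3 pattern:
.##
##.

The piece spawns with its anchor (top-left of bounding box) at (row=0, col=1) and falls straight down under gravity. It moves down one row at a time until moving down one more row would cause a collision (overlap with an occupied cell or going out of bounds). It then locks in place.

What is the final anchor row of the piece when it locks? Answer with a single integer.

Spawn at (row=0, col=1). Try each row:
  row 0: fits
  row 1: fits
  row 2: fits
  row 3: fits
  row 4: blocked -> lock at row 3

Answer: 3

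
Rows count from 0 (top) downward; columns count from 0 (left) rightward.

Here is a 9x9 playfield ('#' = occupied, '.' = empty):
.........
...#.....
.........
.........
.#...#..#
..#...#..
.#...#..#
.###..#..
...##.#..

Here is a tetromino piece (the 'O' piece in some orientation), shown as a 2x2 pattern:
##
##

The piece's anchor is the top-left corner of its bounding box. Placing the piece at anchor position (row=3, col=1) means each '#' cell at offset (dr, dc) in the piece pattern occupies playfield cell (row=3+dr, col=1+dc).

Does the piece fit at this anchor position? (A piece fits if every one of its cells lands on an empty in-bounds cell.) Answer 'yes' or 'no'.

Check each piece cell at anchor (3, 1):
  offset (0,0) -> (3,1): empty -> OK
  offset (0,1) -> (3,2): empty -> OK
  offset (1,0) -> (4,1): occupied ('#') -> FAIL
  offset (1,1) -> (4,2): empty -> OK
All cells valid: no

Answer: no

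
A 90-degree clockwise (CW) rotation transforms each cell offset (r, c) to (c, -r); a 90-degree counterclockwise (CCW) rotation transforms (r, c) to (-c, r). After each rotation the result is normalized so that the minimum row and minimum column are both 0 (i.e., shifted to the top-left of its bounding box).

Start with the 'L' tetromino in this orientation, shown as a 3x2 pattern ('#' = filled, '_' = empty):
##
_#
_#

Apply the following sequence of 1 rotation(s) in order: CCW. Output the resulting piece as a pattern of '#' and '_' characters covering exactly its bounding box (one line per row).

Start:
##
_#
_#
After rotation 1 (CCW):
###
#__

Answer: ###
#__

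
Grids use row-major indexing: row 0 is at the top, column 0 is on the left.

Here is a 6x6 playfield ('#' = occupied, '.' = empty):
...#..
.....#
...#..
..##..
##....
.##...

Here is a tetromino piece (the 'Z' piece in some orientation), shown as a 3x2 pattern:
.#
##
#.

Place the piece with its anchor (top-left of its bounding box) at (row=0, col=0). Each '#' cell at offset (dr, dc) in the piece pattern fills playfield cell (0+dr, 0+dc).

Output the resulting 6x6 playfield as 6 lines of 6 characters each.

Answer: .#.#..
##...#
#..#..
..##..
##....
.##...

Derivation:
Fill (0+0,0+1) = (0,1)
Fill (0+1,0+0) = (1,0)
Fill (0+1,0+1) = (1,1)
Fill (0+2,0+0) = (2,0)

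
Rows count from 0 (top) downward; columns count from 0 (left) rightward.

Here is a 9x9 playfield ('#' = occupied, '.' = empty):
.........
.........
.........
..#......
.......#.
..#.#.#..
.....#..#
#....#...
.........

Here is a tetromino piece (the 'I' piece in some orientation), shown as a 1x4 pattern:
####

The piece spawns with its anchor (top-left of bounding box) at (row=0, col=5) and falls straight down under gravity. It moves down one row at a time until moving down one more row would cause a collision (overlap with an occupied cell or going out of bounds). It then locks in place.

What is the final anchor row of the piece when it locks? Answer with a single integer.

Spawn at (row=0, col=5). Try each row:
  row 0: fits
  row 1: fits
  row 2: fits
  row 3: fits
  row 4: blocked -> lock at row 3

Answer: 3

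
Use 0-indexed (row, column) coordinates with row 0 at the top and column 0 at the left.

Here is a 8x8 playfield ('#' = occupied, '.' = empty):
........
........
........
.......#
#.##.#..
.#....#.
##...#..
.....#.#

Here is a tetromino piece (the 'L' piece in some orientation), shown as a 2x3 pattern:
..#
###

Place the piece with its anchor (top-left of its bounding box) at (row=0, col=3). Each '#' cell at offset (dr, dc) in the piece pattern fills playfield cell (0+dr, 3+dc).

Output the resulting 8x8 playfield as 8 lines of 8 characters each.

Fill (0+0,3+2) = (0,5)
Fill (0+1,3+0) = (1,3)
Fill (0+1,3+1) = (1,4)
Fill (0+1,3+2) = (1,5)

Answer: .....#..
...###..
........
.......#
#.##.#..
.#....#.
##...#..
.....#.#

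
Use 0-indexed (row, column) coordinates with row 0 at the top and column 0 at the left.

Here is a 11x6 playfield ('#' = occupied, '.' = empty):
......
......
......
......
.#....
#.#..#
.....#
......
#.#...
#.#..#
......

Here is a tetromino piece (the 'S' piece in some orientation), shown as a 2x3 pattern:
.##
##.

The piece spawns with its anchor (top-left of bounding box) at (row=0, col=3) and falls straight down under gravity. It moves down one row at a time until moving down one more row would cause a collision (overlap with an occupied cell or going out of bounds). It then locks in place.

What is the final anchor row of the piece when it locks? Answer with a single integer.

Answer: 4

Derivation:
Spawn at (row=0, col=3). Try each row:
  row 0: fits
  row 1: fits
  row 2: fits
  row 3: fits
  row 4: fits
  row 5: blocked -> lock at row 4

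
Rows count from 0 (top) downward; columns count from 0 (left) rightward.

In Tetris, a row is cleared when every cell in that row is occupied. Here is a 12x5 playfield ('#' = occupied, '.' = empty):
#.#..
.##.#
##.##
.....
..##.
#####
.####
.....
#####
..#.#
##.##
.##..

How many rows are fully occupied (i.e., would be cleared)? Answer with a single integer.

Check each row:
  row 0: 3 empty cells -> not full
  row 1: 2 empty cells -> not full
  row 2: 1 empty cell -> not full
  row 3: 5 empty cells -> not full
  row 4: 3 empty cells -> not full
  row 5: 0 empty cells -> FULL (clear)
  row 6: 1 empty cell -> not full
  row 7: 5 empty cells -> not full
  row 8: 0 empty cells -> FULL (clear)
  row 9: 3 empty cells -> not full
  row 10: 1 empty cell -> not full
  row 11: 3 empty cells -> not full
Total rows cleared: 2

Answer: 2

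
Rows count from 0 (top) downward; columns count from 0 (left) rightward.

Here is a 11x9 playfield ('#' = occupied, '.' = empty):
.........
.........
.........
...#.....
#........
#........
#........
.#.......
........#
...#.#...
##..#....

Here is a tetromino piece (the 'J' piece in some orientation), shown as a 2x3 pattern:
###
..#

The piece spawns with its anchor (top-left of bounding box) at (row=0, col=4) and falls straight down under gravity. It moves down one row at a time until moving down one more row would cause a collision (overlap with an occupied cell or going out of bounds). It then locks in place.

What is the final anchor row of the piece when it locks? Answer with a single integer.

Spawn at (row=0, col=4). Try each row:
  row 0: fits
  row 1: fits
  row 2: fits
  row 3: fits
  row 4: fits
  row 5: fits
  row 6: fits
  row 7: fits
  row 8: fits
  row 9: blocked -> lock at row 8

Answer: 8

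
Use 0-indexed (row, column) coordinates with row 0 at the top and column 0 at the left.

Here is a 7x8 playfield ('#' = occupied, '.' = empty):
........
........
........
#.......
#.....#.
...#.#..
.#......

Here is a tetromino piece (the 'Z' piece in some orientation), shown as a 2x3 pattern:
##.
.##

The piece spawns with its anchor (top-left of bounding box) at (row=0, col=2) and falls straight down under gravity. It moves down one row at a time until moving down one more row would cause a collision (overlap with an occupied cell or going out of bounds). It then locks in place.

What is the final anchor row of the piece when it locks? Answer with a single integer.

Spawn at (row=0, col=2). Try each row:
  row 0: fits
  row 1: fits
  row 2: fits
  row 3: fits
  row 4: blocked -> lock at row 3

Answer: 3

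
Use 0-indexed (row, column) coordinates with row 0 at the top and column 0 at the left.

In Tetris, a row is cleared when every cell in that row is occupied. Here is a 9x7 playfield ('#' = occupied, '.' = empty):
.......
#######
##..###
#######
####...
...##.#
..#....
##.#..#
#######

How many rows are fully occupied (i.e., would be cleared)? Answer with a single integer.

Answer: 3

Derivation:
Check each row:
  row 0: 7 empty cells -> not full
  row 1: 0 empty cells -> FULL (clear)
  row 2: 2 empty cells -> not full
  row 3: 0 empty cells -> FULL (clear)
  row 4: 3 empty cells -> not full
  row 5: 4 empty cells -> not full
  row 6: 6 empty cells -> not full
  row 7: 3 empty cells -> not full
  row 8: 0 empty cells -> FULL (clear)
Total rows cleared: 3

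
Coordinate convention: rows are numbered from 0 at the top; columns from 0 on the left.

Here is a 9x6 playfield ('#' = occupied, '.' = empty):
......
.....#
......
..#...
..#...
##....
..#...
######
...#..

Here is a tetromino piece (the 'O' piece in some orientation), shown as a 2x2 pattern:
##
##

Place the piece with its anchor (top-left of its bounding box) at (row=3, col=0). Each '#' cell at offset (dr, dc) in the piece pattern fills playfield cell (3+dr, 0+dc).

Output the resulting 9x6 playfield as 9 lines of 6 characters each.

Fill (3+0,0+0) = (3,0)
Fill (3+0,0+1) = (3,1)
Fill (3+1,0+0) = (4,0)
Fill (3+1,0+1) = (4,1)

Answer: ......
.....#
......
###...
###...
##....
..#...
######
...#..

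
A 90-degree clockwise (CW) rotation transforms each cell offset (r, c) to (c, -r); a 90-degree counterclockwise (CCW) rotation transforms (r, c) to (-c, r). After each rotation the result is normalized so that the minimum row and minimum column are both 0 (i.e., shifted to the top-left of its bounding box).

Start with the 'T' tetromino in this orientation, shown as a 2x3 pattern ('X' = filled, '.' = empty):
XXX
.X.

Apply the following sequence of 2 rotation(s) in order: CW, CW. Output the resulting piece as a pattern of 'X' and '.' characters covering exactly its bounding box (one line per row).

Start:
XXX
.X.
After rotation 1 (CW):
.X
XX
.X
After rotation 2 (CW):
.X.
XXX

Answer: .X.
XXX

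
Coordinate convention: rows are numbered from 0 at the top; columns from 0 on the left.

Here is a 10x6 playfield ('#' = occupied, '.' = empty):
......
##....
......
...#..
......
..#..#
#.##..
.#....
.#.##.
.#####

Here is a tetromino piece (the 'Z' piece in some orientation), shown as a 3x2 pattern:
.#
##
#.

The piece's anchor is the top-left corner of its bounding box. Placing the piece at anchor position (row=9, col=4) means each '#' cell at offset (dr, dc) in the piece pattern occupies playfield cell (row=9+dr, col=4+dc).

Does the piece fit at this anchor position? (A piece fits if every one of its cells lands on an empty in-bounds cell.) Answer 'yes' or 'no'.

Answer: no

Derivation:
Check each piece cell at anchor (9, 4):
  offset (0,1) -> (9,5): occupied ('#') -> FAIL
  offset (1,0) -> (10,4): out of bounds -> FAIL
  offset (1,1) -> (10,5): out of bounds -> FAIL
  offset (2,0) -> (11,4): out of bounds -> FAIL
All cells valid: no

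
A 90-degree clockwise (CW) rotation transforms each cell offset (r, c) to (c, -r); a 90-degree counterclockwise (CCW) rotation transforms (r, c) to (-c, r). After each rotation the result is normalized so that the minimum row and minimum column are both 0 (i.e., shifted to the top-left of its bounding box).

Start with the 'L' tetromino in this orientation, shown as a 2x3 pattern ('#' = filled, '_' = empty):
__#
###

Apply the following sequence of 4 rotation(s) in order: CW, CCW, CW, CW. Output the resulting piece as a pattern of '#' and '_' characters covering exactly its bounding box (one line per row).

Start:
__#
###
After rotation 1 (CW):
#_
#_
##
After rotation 2 (CCW):
__#
###
After rotation 3 (CW):
#_
#_
##
After rotation 4 (CW):
###
#__

Answer: ###
#__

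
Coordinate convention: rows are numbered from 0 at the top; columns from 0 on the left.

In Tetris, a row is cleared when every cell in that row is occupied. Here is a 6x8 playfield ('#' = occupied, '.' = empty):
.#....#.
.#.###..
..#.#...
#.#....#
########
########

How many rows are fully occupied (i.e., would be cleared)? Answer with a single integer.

Check each row:
  row 0: 6 empty cells -> not full
  row 1: 4 empty cells -> not full
  row 2: 6 empty cells -> not full
  row 3: 5 empty cells -> not full
  row 4: 0 empty cells -> FULL (clear)
  row 5: 0 empty cells -> FULL (clear)
Total rows cleared: 2

Answer: 2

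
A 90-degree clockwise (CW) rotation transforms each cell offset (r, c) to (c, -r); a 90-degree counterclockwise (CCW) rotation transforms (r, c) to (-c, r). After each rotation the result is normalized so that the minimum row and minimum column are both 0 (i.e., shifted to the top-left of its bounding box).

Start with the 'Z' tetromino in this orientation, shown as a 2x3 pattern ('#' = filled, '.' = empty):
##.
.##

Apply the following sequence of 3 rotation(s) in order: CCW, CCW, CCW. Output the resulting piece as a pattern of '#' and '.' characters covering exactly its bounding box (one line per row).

Start:
##.
.##
After rotation 1 (CCW):
.#
##
#.
After rotation 2 (CCW):
##.
.##
After rotation 3 (CCW):
.#
##
#.

Answer: .#
##
#.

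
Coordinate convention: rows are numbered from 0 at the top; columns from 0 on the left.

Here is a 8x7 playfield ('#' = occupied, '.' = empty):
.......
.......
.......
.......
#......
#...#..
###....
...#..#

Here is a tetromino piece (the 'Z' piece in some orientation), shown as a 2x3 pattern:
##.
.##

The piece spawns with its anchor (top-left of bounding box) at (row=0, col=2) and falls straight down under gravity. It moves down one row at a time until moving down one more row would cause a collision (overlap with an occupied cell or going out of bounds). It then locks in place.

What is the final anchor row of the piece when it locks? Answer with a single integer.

Spawn at (row=0, col=2). Try each row:
  row 0: fits
  row 1: fits
  row 2: fits
  row 3: fits
  row 4: blocked -> lock at row 3

Answer: 3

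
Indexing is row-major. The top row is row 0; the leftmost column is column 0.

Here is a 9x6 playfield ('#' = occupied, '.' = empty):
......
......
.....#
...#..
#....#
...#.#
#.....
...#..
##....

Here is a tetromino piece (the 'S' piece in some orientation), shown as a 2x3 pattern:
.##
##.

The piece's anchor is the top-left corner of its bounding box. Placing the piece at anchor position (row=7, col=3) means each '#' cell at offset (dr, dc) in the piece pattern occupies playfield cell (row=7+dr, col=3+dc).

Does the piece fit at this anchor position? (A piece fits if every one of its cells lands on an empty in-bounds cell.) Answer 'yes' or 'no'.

Answer: yes

Derivation:
Check each piece cell at anchor (7, 3):
  offset (0,1) -> (7,4): empty -> OK
  offset (0,2) -> (7,5): empty -> OK
  offset (1,0) -> (8,3): empty -> OK
  offset (1,1) -> (8,4): empty -> OK
All cells valid: yes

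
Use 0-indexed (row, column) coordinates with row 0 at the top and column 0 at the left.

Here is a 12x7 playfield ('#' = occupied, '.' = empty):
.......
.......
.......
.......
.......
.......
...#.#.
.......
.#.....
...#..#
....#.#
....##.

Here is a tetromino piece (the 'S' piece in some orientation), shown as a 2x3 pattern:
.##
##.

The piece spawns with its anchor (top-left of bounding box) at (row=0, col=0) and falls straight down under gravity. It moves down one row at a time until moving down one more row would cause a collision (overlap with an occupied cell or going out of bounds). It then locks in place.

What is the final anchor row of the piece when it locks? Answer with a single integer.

Answer: 6

Derivation:
Spawn at (row=0, col=0). Try each row:
  row 0: fits
  row 1: fits
  row 2: fits
  row 3: fits
  row 4: fits
  row 5: fits
  row 6: fits
  row 7: blocked -> lock at row 6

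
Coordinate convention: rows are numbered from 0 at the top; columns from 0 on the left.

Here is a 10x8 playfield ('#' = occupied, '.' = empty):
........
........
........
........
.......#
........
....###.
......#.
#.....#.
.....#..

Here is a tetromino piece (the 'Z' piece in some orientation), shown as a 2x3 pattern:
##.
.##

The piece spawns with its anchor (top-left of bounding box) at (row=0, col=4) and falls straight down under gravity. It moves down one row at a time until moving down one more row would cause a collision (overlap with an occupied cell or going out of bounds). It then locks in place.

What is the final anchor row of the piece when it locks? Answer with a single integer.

Answer: 4

Derivation:
Spawn at (row=0, col=4). Try each row:
  row 0: fits
  row 1: fits
  row 2: fits
  row 3: fits
  row 4: fits
  row 5: blocked -> lock at row 4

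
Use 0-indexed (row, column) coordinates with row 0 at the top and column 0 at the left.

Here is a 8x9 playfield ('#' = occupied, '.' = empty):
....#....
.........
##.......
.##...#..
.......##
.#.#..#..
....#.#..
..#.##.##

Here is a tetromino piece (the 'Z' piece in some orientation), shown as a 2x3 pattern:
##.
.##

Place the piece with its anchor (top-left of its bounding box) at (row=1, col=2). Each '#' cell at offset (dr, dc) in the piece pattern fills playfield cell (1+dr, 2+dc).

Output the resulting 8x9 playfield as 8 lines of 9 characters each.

Fill (1+0,2+0) = (1,2)
Fill (1+0,2+1) = (1,3)
Fill (1+1,2+1) = (2,3)
Fill (1+1,2+2) = (2,4)

Answer: ....#....
..##.....
##.##....
.##...#..
.......##
.#.#..#..
....#.#..
..#.##.##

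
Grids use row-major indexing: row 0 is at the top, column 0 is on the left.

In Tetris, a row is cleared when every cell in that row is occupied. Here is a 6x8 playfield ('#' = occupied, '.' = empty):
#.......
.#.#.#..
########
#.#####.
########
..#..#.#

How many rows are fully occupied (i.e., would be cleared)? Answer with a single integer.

Check each row:
  row 0: 7 empty cells -> not full
  row 1: 5 empty cells -> not full
  row 2: 0 empty cells -> FULL (clear)
  row 3: 2 empty cells -> not full
  row 4: 0 empty cells -> FULL (clear)
  row 5: 5 empty cells -> not full
Total rows cleared: 2

Answer: 2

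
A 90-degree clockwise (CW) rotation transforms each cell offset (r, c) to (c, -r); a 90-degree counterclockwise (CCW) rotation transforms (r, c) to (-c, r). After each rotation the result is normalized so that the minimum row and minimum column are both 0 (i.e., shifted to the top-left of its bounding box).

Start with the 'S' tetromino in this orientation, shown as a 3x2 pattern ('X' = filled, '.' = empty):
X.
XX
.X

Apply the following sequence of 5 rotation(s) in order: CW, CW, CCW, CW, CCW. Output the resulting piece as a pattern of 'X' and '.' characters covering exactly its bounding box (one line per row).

Start:
X.
XX
.X
After rotation 1 (CW):
.XX
XX.
After rotation 2 (CW):
X.
XX
.X
After rotation 3 (CCW):
.XX
XX.
After rotation 4 (CW):
X.
XX
.X
After rotation 5 (CCW):
.XX
XX.

Answer: .XX
XX.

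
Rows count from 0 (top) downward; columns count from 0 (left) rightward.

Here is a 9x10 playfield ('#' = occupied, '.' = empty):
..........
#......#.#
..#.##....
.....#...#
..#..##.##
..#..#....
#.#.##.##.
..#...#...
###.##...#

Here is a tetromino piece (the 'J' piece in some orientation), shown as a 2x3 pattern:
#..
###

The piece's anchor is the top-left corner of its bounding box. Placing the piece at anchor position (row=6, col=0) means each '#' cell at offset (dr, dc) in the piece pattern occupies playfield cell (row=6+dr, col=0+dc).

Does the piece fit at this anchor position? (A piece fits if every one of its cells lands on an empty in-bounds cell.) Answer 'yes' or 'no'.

Check each piece cell at anchor (6, 0):
  offset (0,0) -> (6,0): occupied ('#') -> FAIL
  offset (1,0) -> (7,0): empty -> OK
  offset (1,1) -> (7,1): empty -> OK
  offset (1,2) -> (7,2): occupied ('#') -> FAIL
All cells valid: no

Answer: no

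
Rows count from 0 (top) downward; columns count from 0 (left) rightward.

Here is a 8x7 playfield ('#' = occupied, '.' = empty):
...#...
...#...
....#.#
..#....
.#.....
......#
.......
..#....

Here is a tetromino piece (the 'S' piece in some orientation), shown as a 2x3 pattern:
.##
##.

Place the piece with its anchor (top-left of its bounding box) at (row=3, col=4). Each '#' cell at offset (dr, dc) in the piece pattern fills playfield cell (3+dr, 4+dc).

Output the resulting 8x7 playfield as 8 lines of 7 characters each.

Answer: ...#...
...#...
....#.#
..#..##
.#..##.
......#
.......
..#....

Derivation:
Fill (3+0,4+1) = (3,5)
Fill (3+0,4+2) = (3,6)
Fill (3+1,4+0) = (4,4)
Fill (3+1,4+1) = (4,5)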